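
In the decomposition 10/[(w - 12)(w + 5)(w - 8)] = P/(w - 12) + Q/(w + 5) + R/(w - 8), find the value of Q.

Cover-up at w = -5: Q = 10/[(-5 - 12)(-5 - 8)] = 10/[(-17)(-13)] = 10/221


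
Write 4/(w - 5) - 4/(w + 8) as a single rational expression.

Common denominator (w - 5)(w + 8). Numerator: 4(w + 8) - 4(w - 5) = (4w + 32) - (4w - 20) = 52
Result: (52)/[(w - 5)(w + 8)]


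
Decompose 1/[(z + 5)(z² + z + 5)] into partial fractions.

Cover-up at z = -5: P = 1/((-5)² + 1·(-5) + 5) = 1/25. Then Q = -P = -1/25, R = -P·(1 - 5) = 4/25
Result: (1/25)/(z + 5) - ((1/25)z - 4/25)/(z² + z + 5)


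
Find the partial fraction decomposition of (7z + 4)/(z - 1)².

(7z + 4) = A(z - 1) + B. At z = 1: B = 7·1 + 4 = 11. Coeff of z: A = 7
Result: 7/(z - 1) + 11/(z - 1)²


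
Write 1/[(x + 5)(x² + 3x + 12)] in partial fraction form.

Cover-up at x = -5: A = 1/((-5)² + 3·(-5) + 12) = 1/22. Then B = -A = -1/22, C = -A·(3 - 5) = 1/11
Result: (1/22)/(x + 5) - ((1/22)x - 1/11)/(x² + 3x + 12)


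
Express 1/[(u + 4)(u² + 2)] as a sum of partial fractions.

Cover-up at u = -4: P = 1/((-4)² + 2) = 1/18. Then Q = -P = -1/18, R = -P·(0 - 4) = 2/9
Result: (1/18)/(u + 4) - ((1/18)u - 2/9)/(u² + 2)


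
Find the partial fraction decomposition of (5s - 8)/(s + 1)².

(5s - 8) = α(s + 1) + β. At s = -1: β = 5·(-1) - 8 = -13. Coeff of s: α = 5
Result: 5/(s + 1) - 13/(s + 1)²


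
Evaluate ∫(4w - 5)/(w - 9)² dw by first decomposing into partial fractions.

Decompose: α = 4, β = 4·9 - 5 = 31, so (4w - 5)/(w - 9)² = 4/(w - 9) + 31/(w - 9)². Integrate: ∫ α/(w - 9) dw = 4 ln|(w - 9)|; ∫ β/(w - 9)² dw = -31/(w - 9). Sum: 4 ln|(w - 9)| - 31/(w - 9) + C


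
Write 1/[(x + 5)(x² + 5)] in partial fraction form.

Cover-up at x = -5: A = 1/((-5)² + 5) = 1/30. Then B = -A = -1/30, C = -A·(0 - 5) = 1/6
Result: (1/30)/(x + 5) - ((1/30)x - 1/6)/(x² + 5)


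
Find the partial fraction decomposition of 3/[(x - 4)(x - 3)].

3/(x - 4)(x - 3) = A/(x - 4) + B/(x - 3). A = 3/(4 - 3) = 3, B = 3/(3 - 4) = -3
Result: 3/(x - 4) - 3/(x - 3)


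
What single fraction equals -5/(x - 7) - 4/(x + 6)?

Common denominator (x - 7)(x + 6). Numerator: -5(x + 6) - 4(x - 7) = (-5x - 30) - (4x - 28) = -9x - 2
Result: (-9x - 2)/[(x - 7)(x + 6)]


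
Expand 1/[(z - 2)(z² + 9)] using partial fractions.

Cover-up at z = 2: P = 1/(2² + 9) = 1/13. Then Q = -P = -1/13, R = -P·(0 + 2) = -2/13
Result: (1/13)/(z - 2) - ((1/13)z + 2/13)/(z² + 9)


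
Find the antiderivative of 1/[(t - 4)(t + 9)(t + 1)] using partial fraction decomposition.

Cover-up: P = 1/65, Q = 1/104, R = -1/40. Decomposition: (1/65)/(t - 4) + (1/104)/(t + 9) - (1/40)/(t + 1). Integrate each term: (1/65) ln|(t - 4)| + (1/104) ln|(t + 9)| - (1/40) ln|(t + 1)| + C


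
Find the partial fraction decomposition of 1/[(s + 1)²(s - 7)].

Cover-up at s=7: R = 1/(7 + 1)² = 1/64. Cover-up at s=-1: Q = 1/(-1 - 7) = -1/8. Comparing s² coeff: P = -R = -1/64
Result: (-1/64)/(s + 1) - (1/8)/(s + 1)² + (1/64)/(s - 7)


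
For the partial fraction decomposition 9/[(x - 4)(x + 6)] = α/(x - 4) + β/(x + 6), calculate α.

Cover-up at x = 4: α = 9/(4 + 6) = 9/10


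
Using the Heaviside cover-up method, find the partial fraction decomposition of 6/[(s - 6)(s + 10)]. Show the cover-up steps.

Cover (s - 6): set s=6, get P = 6/(6 + 10) = 3/8. Cover (s + 10): set s=-10, get Q = 6/(-10 - 6) = -3/8.
Result: (3/8)/(s - 6) - (3/8)/(s + 10)


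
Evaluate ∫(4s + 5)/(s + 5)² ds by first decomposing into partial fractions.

Decompose: A = 4, B = 4·(-5) + 5 = -15, so (4s + 5)/(s + 5)² = 4/(s + 5) - 15/(s + 5)². Integrate: ∫ A/(s + 5) ds = 4 ln|(s + 5)|; ∫ B/(s + 5)² ds = 15/(s + 5). Sum: 4 ln|(s + 5)| + 15/(s + 5) + C


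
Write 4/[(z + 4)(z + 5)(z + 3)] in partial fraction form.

Using cover-up method: A = -4, B = 2, C = 2
Result: -4/(z + 4) + 2/(z + 5) + 2/(z + 3)


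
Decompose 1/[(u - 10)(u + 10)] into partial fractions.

1/(u - 10)(u + 10) = P/(u - 10) + Q/(u + 10). P = 1/(10 + 10) = 1/20, Q = 1/(-10 - 10) = -1/20
Result: (1/20)/(u - 10) - (1/20)/(u + 10)


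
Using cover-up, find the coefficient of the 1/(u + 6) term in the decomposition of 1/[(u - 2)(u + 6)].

Cover (u + 6), set u=-6: 1/((u - 2) at u=-6) = 1/(-8) = -1/8


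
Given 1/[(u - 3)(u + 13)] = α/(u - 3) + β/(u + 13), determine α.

Cover-up at u = 3: α = 1/(3 + 13) = 1/16


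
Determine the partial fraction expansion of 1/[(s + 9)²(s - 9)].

Cover-up at s=9: γ = 1/(9 + 9)² = 1/324. Cover-up at s=-9: β = 1/(-9 - 9) = -1/18. Comparing s² coeff: α = -γ = -1/324
Result: (-1/324)/(s + 9) - (1/18)/(s + 9)² + (1/324)/(s - 9)


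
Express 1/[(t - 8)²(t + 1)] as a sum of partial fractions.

Cover-up at t=-1: γ = 1/(-1 - 8)² = 1/81. Cover-up at t=8: β = 1/(8 + 1) = 1/9. Comparing t² coeff: α = -γ = -1/81
Result: (-1/81)/(t - 8) + (1/9)/(t - 8)² + (1/81)/(t + 1)


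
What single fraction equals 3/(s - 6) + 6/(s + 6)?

Common denominator (s - 6)(s + 6). Numerator: 3(s + 6) + 6(s - 6) = (3s + 18) + (6s - 36) = 9s - 18
Result: (9s - 18)/[(s - 6)(s + 6)]


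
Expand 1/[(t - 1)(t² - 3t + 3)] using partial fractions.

Cover-up at t = 1: α = 1/(1² - 3·1 + 3) = 1. Then β = -α = -1, γ = -α·(-3 + 1) = 2
Result: 1/(t - 1) - (t - 2)/(t² - 3t + 3)


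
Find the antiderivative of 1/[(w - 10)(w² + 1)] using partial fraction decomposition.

Cover-up at w=10: A = 1/(10²+1) = 1/101. Coeff matching: B = -1/101, C = -10/101. Decomposition: (1/101)/(w - 10) - ((1/101)w + 10/101)/(w² + 1). Integrate: linear → ln, quadratic → (1/2)ln + arctan: (1/101) ln|(w - 10)| - (1/202) ln(w² + 1) - (10/101) arctan(w) + C


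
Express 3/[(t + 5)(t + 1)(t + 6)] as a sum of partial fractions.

Using cover-up method: A = -3/4, B = 3/20, C = 3/5
Result: (-3/4)/(t + 5) + (3/20)/(t + 1) + (3/5)/(t + 6)


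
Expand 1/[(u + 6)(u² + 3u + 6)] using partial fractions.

Cover-up at u = -6: α = 1/((-6)² + 3·(-6) + 6) = 1/24. Then β = -α = -1/24, γ = -α·(3 - 6) = 1/8
Result: (1/24)/(u + 6) - ((1/24)u - 1/8)/(u² + 3u + 6)


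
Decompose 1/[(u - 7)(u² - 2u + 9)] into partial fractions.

Cover-up at u = 7: α = 1/(7² - 2·7 + 9) = 1/44. Then β = -α = -1/44, γ = -α·(-2 + 7) = -5/44
Result: (1/44)/(u - 7) - ((1/44)u + 5/44)/(u² - 2u + 9)


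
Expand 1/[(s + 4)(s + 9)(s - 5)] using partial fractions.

Using cover-up method: P = -1/45, Q = 1/70, R = 1/126
Result: (-1/45)/(s + 4) + (1/70)/(s + 9) + (1/126)/(s - 5)


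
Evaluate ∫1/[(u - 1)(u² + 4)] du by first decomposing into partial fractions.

Cover-up at u=1: α = 1/(1²+4) = 1/5. Coeff matching: β = -1/5, γ = -1/5. Decomposition: (1/5)/(u - 1) - ((1/5)u + 1/5)/(u² + 4). Integrate: linear → ln, quadratic → (1/2)ln + arctan: (1/5) ln|(u - 1)| - (1/10) ln(u² + 4) - (1/10) arctan(u/2) + C


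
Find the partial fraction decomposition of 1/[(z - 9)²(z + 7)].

Cover-up at z=-7: C = 1/(-7 - 9)² = 1/256. Cover-up at z=9: B = 1/(9 + 7) = 1/16. Comparing z² coeff: A = -C = -1/256
Result: (-1/256)/(z - 9) + (1/16)/(z - 9)² + (1/256)/(z + 7)


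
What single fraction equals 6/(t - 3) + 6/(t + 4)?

Common denominator (t - 3)(t + 4). Numerator: 6(t + 4) + 6(t - 3) = (6t + 24) + (6t - 18) = 12t + 6
Result: (12t + 6)/[(t - 3)(t + 4)]


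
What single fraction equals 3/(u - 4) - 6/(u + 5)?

Common denominator (u - 4)(u + 5). Numerator: 3(u + 5) - 6(u - 4) = (3u + 15) - (6u - 24) = -3u + 39
Result: (-3u + 39)/[(u - 4)(u + 5)]


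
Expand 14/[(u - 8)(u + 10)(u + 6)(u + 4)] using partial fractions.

Using Heaviside cover-up: (1/216)/(u - 8) - (7/216)/(u + 10) + (1/8)/(u + 6) - (7/72)/(u + 4)


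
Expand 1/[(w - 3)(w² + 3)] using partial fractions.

Cover-up at w = 3: P = 1/(3² + 3) = 1/12. Then Q = -P = -1/12, R = -P·(0 + 3) = -1/4
Result: (1/12)/(w - 3) - ((1/12)w + 1/4)/(w² + 3)


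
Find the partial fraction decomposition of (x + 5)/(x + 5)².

(x + 5) = P(x + 5) + Q. At x = -5: Q = 1·(-5) + 5 = 0. Coeff of x: P = 1
Result: 1/(x + 5)


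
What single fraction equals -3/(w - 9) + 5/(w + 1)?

Common denominator (w - 9)(w + 1). Numerator: -3(w + 1) + 5(w - 9) = (-3w - 3) + (5w - 45) = 2w - 48
Result: (2w - 48)/[(w - 9)(w + 1)]


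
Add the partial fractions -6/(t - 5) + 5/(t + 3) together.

Common denominator (t - 5)(t + 3). Numerator: -6(t + 3) + 5(t - 5) = (-6t - 18) + (5t - 25) = -t - 43
Result: (-t - 43)/[(t - 5)(t + 3)]


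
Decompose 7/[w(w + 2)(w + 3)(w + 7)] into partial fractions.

Using Heaviside cover-up: (1/6)/w - (7/10)/(w + 2) + (7/12)/(w + 3) - (1/20)/(w + 7)


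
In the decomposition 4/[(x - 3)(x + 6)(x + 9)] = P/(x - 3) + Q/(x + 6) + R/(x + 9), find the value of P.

Cover-up at x = 3: P = 4/[(3 + 6)(3 + 9)] = 4/[(9)(12)] = 4/108 = 1/27


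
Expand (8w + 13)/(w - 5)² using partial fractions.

(8w + 13) = P(w - 5) + Q. At w = 5: Q = 8·5 + 13 = 53. Coeff of w: P = 8
Result: 8/(w - 5) + 53/(w - 5)²


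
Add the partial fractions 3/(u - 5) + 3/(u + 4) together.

Common denominator (u - 5)(u + 4). Numerator: 3(u + 4) + 3(u - 5) = (3u + 12) + (3u - 15) = 6u - 3
Result: (6u - 3)/[(u - 5)(u + 4)]


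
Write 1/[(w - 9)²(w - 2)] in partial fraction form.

Cover-up at w=2: C = 1/(2 - 9)² = 1/49. Cover-up at w=9: B = 1/(9 - 2) = 1/7. Comparing w² coeff: A = -C = -1/49
Result: (-1/49)/(w - 9) + (1/7)/(w - 9)² + (1/49)/(w - 2)


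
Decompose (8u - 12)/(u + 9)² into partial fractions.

(8u - 12) = P(u + 9) + Q. At u = -9: Q = 8·(-9) - 12 = -84. Coeff of u: P = 8
Result: 8/(u + 9) - 84/(u + 9)²


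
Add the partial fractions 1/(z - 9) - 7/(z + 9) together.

Common denominator (z - 9)(z + 9). Numerator: 1(z + 9) - 7(z - 9) = (z + 9) - (7z - 63) = -6z + 72
Result: (-6z + 72)/[(z - 9)(z + 9)]


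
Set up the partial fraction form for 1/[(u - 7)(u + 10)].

Distinct linear factors: A/(u - 7) + B/(u + 10)


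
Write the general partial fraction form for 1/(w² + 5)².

Repeated quadratic factor: (Aw + B)/(w² + 5) + (Cw + D)/(w² + 5)²


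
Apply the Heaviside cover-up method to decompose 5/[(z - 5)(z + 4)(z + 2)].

Cover (z - 5), z=5: α = 5/[(5 + 4)(5 + 2)] = 5/63. Cover (z + 4), z=-4: β = 5/[(-4 - 5)(-4 + 2)] = 5/18. Cover (z + 2), z=-2: γ = 5/[(-2 - 5)(-2 + 4)] = -5/14.
Result: (5/63)/(z - 5) + (5/18)/(z + 4) - (5/14)/(z + 2)


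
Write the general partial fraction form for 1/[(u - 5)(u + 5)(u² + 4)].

Two linear + quadratic: P/(u - 5) + Q/(u + 5) + (Ru + S)/(u² + 4)


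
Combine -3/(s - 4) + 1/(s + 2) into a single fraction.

Common denominator (s - 4)(s + 2). Numerator: -3(s + 2) + 1(s - 4) = (-3s - 6) + (s - 4) = -2s - 10
Result: (-2s - 10)/[(s - 4)(s + 2)]


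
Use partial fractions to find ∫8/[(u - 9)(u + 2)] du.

Decompose: 8/[(u - 9)(u + 2)] = (8/11)/(u - 9) - (8/11)/(u + 2). Integrate each term: (8/11) ln|(u - 9)| - (8/11) ln|(u + 2)| + C


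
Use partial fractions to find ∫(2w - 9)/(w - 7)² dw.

Decompose: A = 2, B = 2·7 - 9 = 5, so (2w - 9)/(w - 7)² = 2/(w - 7) + 5/(w - 7)². Integrate: ∫ A/(w - 7) dw = 2 ln|(w - 7)|; ∫ B/(w - 7)² dw = -5/(w - 7). Sum: 2 ln|(w - 7)| - 5/(w - 7) + C


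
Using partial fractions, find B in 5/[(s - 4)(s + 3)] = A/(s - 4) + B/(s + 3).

Cover-up at s = -3: B = 5/(-3 - 4) = -5/7


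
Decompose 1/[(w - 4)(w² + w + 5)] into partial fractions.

Cover-up at w = 4: α = 1/(4² + 1·4 + 5) = 1/25. Then β = -α = -1/25, γ = -α·(1 + 4) = -1/5
Result: (1/25)/(w - 4) - ((1/25)w + 1/5)/(w² + w + 5)


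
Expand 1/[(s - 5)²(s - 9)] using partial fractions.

Cover-up at s=9: R = 1/(9 - 5)² = 1/16. Cover-up at s=5: Q = 1/(5 - 9) = -1/4. Comparing s² coeff: P = -R = -1/16
Result: (-1/16)/(s - 5) - (1/4)/(s - 5)² + (1/16)/(s - 9)


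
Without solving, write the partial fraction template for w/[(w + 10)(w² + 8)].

Linear + irreducible quadratic: α/(w + 10) + (βw + γ)/(w² + 8)


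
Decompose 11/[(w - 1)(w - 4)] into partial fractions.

11/(w - 1)(w - 4) = α/(w - 1) + β/(w - 4). α = 11/(1 - 4) = -11/3, β = 11/(4 - 1) = 11/3
Result: (-11/3)/(w - 1) + (11/3)/(w - 4)


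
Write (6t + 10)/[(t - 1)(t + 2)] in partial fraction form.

At t=1: P = (6·1 + 10)/(1 + 2) = 16/3. At t=-2: Q = (6·(-2) + 10)/(-2 - 1) = 2/3
Result: (16/3)/(t - 1) + (2/3)/(t + 2)


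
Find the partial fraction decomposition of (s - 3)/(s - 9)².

(s - 3) = P(s - 9) + Q. At s = 9: Q = 1·9 - 3 = 6. Coeff of s: P = 1
Result: 1/(s - 9) + 6/(s - 9)²


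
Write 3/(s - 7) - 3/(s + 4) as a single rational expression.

Common denominator (s - 7)(s + 4). Numerator: 3(s + 4) - 3(s - 7) = (3s + 12) - (3s - 21) = 33
Result: (33)/[(s - 7)(s + 4)]


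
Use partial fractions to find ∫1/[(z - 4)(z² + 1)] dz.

Cover-up at z=4: A = 1/(4²+1) = 1/17. Coeff matching: B = -1/17, C = -4/17. Decomposition: (1/17)/(z - 4) - ((1/17)z + 4/17)/(z² + 1). Integrate: linear → ln, quadratic → (1/2)ln + arctan: (1/17) ln|(z - 4)| - (1/34) ln(z² + 1) - (4/17) arctan(z) + C


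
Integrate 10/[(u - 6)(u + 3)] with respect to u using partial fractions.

Decompose: 10/[(u - 6)(u + 3)] = (10/9)/(u - 6) - (10/9)/(u + 3). Integrate each term: (10/9) ln|(u - 6)| - (10/9) ln|(u + 3)| + C


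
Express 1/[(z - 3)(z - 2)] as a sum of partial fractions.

1/(z - 3)(z - 2) = A/(z - 3) + B/(z - 2). A = 1/(3 - 2) = 1, B = 1/(2 - 3) = -1
Result: 1/(z - 3) - 1/(z - 2)


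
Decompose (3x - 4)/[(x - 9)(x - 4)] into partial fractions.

At x=9: P = (3·9 - 4)/(9 - 4) = 23/5. At x=4: Q = (3·4 - 4)/(4 - 9) = -8/5
Result: (23/5)/(x - 9) - (8/5)/(x - 4)


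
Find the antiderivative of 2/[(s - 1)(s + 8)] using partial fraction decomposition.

Decompose: 2/[(s - 1)(s + 8)] = (2/9)/(s - 1) - (2/9)/(s + 8). Integrate each term: (2/9) ln|(s - 1)| - (2/9) ln|(s + 8)| + C


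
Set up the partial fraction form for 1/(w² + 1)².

Repeated quadratic factor: (Aw + B)/(w² + 1) + (Cw + D)/(w² + 1)²


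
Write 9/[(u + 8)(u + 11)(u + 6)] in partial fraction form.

Using cover-up method: P = -3/2, Q = 3/5, R = 9/10
Result: (-3/2)/(u + 8) + (3/5)/(u + 11) + (9/10)/(u + 6)


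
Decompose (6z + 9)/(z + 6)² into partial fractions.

(6z + 9) = α(z + 6) + β. At z = -6: β = 6·(-6) + 9 = -27. Coeff of z: α = 6
Result: 6/(z + 6) - 27/(z + 6)²


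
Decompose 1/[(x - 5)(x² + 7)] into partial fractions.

Cover-up at x = 5: α = 1/(5² + 7) = 1/32. Then β = -α = -1/32, γ = -α·(0 + 5) = -5/32
Result: (1/32)/(x - 5) - ((1/32)x + 5/32)/(x² + 7)


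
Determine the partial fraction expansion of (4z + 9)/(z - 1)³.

(4z + 9) = α(z - 1)² + β(z - 1) + γ. At z = 1: γ = 4·1 + 9 = 13. Coefficients: α = 0, β = 4
Result: 4/(z - 1)² + 13/(z - 1)³


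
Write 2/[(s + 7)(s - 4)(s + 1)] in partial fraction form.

Using cover-up method: α = 1/33, β = 2/55, γ = -1/15
Result: (1/33)/(s + 7) + (2/55)/(s - 4) - (1/15)/(s + 1)


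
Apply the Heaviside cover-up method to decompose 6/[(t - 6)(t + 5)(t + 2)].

Cover (t - 6), t=6: P = 6/[(6 + 5)(6 + 2)] = 3/44. Cover (t + 5), t=-5: Q = 6/[(-5 - 6)(-5 + 2)] = 2/11. Cover (t + 2), t=-2: R = 6/[(-2 - 6)(-2 + 5)] = -1/4.
Result: (3/44)/(t - 6) + (2/11)/(t + 5) - (1/4)/(t + 2)


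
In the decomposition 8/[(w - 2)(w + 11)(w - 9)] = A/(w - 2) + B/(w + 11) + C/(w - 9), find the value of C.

Cover-up at w = 9: C = 8/[(9 - 2)(9 + 11)] = 8/[(7)(20)] = 8/140 = 2/35


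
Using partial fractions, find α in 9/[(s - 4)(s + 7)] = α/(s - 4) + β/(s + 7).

Cover-up at s = 4: α = 9/(4 + 7) = 9/11


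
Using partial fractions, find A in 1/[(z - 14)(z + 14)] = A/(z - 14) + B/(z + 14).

Cover-up at z = 14: A = 1/(14 + 14) = 1/28


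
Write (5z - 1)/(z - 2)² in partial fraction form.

(5z - 1) = A(z - 2) + B. At z = 2: B = 5·2 - 1 = 9. Coeff of z: A = 5
Result: 5/(z - 2) + 9/(z - 2)²


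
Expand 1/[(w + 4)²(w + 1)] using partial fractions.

Cover-up at w=-1: C = 1/(-1 + 4)² = 1/9. Cover-up at w=-4: B = 1/(-4 + 1) = -1/3. Comparing w² coeff: A = -C = -1/9
Result: (-1/9)/(w + 4) - (1/3)/(w + 4)² + (1/9)/(w + 1)


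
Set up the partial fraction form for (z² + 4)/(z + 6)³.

Repeated linear factor (power 3): α/(z + 6) + β/(z + 6)² + γ/(z + 6)³


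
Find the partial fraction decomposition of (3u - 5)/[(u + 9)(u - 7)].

At u=-9: α = (3·(-9) - 5)/(-9 - 7) = 2. At u=7: β = (3·7 - 5)/(7 + 9) = 1
Result: 2/(u + 9) + 1/(u - 7)


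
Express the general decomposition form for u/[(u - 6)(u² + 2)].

Linear + irreducible quadratic: α/(u - 6) + (βu + γ)/(u² + 2)


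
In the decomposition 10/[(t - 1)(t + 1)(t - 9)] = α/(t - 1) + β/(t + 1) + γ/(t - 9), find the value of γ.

Cover-up at t = 9: γ = 10/[(9 - 1)(9 + 1)] = 10/[(8)(10)] = 10/80 = 1/8


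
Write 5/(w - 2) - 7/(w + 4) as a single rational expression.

Common denominator (w - 2)(w + 4). Numerator: 5(w + 4) - 7(w - 2) = (5w + 20) - (7w - 14) = -2w + 34
Result: (-2w + 34)/[(w - 2)(w + 4)]


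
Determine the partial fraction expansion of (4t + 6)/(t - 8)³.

(4t + 6) = P(t - 8)² + Q(t - 8) + R. At t = 8: R = 4·8 + 6 = 38. Coefficients: P = 0, Q = 4
Result: 4/(t - 8)² + 38/(t - 8)³


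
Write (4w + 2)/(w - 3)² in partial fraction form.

(4w + 2) = α(w - 3) + β. At w = 3: β = 4·3 + 2 = 14. Coeff of w: α = 4
Result: 4/(w - 3) + 14/(w - 3)²


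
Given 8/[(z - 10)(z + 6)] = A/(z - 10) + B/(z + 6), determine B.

Cover-up at z = -6: B = 8/(-6 - 10) = -8/16 = -1/2


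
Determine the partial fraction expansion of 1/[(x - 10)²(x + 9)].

Cover-up at x=-9: R = 1/(-9 - 10)² = 1/361. Cover-up at x=10: Q = 1/(10 + 9) = 1/19. Comparing x² coeff: P = -R = -1/361
Result: (-1/361)/(x - 10) + (1/19)/(x - 10)² + (1/361)/(x + 9)


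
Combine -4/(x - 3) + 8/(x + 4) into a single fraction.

Common denominator (x - 3)(x + 4). Numerator: -4(x + 4) + 8(x - 3) = (-4x - 16) + (8x - 24) = 4x - 40
Result: (4x - 40)/[(x - 3)(x + 4)]


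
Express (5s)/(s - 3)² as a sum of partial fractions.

(5s) = α(s - 3) + β. At s = 3: β = 5·3 + 0 = 15. Coeff of s: α = 5
Result: 5/(s - 3) + 15/(s - 3)²


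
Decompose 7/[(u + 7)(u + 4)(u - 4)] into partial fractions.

Using cover-up method: A = 7/33, B = -7/24, C = 7/88
Result: (7/33)/(u + 7) - (7/24)/(u + 4) + (7/88)/(u - 4)


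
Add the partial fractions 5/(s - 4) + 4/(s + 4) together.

Common denominator (s - 4)(s + 4). Numerator: 5(s + 4) + 4(s - 4) = (5s + 20) + (4s - 16) = 9s + 4
Result: (9s + 4)/[(s - 4)(s + 4)]


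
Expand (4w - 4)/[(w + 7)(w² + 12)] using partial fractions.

At w=-7: A = (4·(-7) - 4)/((-7)² + 12) = -32/61. B = -A = 32/61, C = 4 - (-7)·A = 20/61
Result: (-32/61)/(w + 7) + ((32/61)w + 20/61)/(w² + 12)


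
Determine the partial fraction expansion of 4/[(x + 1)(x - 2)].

4/(x + 1)(x - 2) = α/(x + 1) + β/(x - 2). α = 4/(-1 - 2) = -4/3, β = 4/(2 + 1) = 4/3
Result: (-4/3)/(x + 1) + (4/3)/(x - 2)


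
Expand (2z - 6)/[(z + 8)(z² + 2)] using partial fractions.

At z=-8: α = (2·(-8) - 6)/((-8)² + 2) = -1/3. β = -α = 1/3, γ = 2 - (-8)·α = -2/3
Result: (-1/3)/(z + 8) + ((1/3)z - 2/3)/(z² + 2)


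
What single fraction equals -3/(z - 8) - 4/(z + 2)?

Common denominator (z - 8)(z + 2). Numerator: -3(z + 2) - 4(z - 8) = (-3z - 6) - (4z - 32) = -7z + 26
Result: (-7z + 26)/[(z - 8)(z + 2)]


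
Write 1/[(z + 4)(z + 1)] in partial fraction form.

1/(z + 4)(z + 1) = A/(z + 4) + B/(z + 1). A = 1/(-4 + 1) = -1/3, B = 1/(-1 + 4) = 1/3
Result: (-1/3)/(z + 4) + (1/3)/(z + 1)


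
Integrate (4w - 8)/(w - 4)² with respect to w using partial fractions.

Decompose: α = 4, β = 4·4 - 8 = 8, so (4w - 8)/(w - 4)² = 4/(w - 4) + 8/(w - 4)². Integrate: ∫ α/(w - 4) dw = 4 ln|(w - 4)|; ∫ β/(w - 4)² dw = -8/(w - 4). Sum: 4 ln|(w - 4)| - 8/(w - 4) + C


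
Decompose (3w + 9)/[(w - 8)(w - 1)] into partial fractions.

At w=8: α = (3·8 + 9)/(8 - 1) = 33/7. At w=1: β = (3·1 + 9)/(1 - 8) = -12/7
Result: (33/7)/(w - 8) - (12/7)/(w - 1)


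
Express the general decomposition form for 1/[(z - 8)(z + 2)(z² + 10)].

Two linear + quadratic: P/(z - 8) + Q/(z + 2) + (Rz + S)/(z² + 10)


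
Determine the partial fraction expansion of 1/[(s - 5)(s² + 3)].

Cover-up at s = 5: P = 1/(5² + 3) = 1/28. Then Q = -P = -1/28, R = -P·(0 + 5) = -5/28
Result: (1/28)/(s - 5) - ((1/28)s + 5/28)/(s² + 3)


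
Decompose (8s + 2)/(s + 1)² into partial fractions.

(8s + 2) = α(s + 1) + β. At s = -1: β = 8·(-1) + 2 = -6. Coeff of s: α = 8
Result: 8/(s + 1) - 6/(s + 1)²


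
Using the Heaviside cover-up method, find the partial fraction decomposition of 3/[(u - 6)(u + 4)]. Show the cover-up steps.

Cover (u - 6): set u=6, get A = 3/(6 + 4) = 3/10. Cover (u + 4): set u=-4, get B = 3/(-4 - 6) = -3/10.
Result: (3/10)/(u - 6) - (3/10)/(u + 4)


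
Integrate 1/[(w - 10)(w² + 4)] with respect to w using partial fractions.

Cover-up at w=10: α = 1/(10²+4) = 1/104. Coeff matching: β = -1/104, γ = -5/52. Decomposition: (1/104)/(w - 10) - ((1/104)w + 5/52)/(w² + 4). Integrate: linear → ln, quadratic → (1/2)ln + arctan: (1/104) ln|(w - 10)| - (1/208) ln(w² + 4) - (5/104) arctan(w/2) + C


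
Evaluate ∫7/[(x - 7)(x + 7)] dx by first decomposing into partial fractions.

Decompose: 7/[(x - 7)(x + 7)] = (1/2)/(x - 7) - (1/2)/(x + 7). Integrate each term: (1/2) ln|(x - 7)| - (1/2) ln|(x + 7)| + C


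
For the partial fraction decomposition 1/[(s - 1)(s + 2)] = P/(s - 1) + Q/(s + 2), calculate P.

Cover-up at s = 1: P = 1/(1 + 2) = 1/3


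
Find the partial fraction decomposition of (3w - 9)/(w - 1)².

(3w - 9) = P(w - 1) + Q. At w = 1: Q = 3·1 - 9 = -6. Coeff of w: P = 3
Result: 3/(w - 1) - 6/(w - 1)²


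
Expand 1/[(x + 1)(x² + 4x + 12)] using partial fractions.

Cover-up at x = -1: α = 1/((-1)² + 4·(-1) + 12) = 1/9. Then β = -α = -1/9, γ = -α·(4 - 1) = -1/3
Result: (1/9)/(x + 1) - ((1/9)x + 1/3)/(x² + 4x + 12)


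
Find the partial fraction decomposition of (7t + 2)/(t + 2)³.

(7t + 2) = α(t + 2)² + β(t + 2) + γ. At t = -2: γ = 7·(-2) + 2 = -12. Coefficients: α = 0, β = 7
Result: 7/(t + 2)² - 12/(t + 2)³


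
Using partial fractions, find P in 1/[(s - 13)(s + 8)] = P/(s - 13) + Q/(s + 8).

Cover-up at s = 13: P = 1/(13 + 8) = 1/21


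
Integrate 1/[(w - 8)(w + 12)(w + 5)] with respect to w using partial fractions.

Cover-up: P = 1/260, Q = 1/140, R = -1/91. Decomposition: (1/260)/(w - 8) + (1/140)/(w + 12) - (1/91)/(w + 5). Integrate each term: (1/260) ln|(w - 8)| + (1/140) ln|(w + 12)| - (1/91) ln|(w + 5)| + C


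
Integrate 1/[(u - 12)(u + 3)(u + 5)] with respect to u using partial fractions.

Cover-up: α = 1/255, β = -1/30, γ = 1/34. Decomposition: (1/255)/(u - 12) - (1/30)/(u + 3) + (1/34)/(u + 5). Integrate each term: (1/255) ln|(u - 12)| - (1/30) ln|(u + 3)| + (1/34) ln|(u + 5)| + C


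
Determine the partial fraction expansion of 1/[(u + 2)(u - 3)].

1/(u + 2)(u - 3) = P/(u + 2) + Q/(u - 3). P = 1/(-2 - 3) = -1/5, Q = 1/(3 + 2) = 1/5
Result: (-1/5)/(u + 2) + (1/5)/(u - 3)


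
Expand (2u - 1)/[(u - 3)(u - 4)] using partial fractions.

At u=3: α = (2·3 - 1)/(3 - 4) = -5. At u=4: β = (2·4 - 1)/(4 - 3) = 7
Result: -5/(u - 3) + 7/(u - 4)


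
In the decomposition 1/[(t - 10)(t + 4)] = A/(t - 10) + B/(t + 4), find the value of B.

Cover-up at t = -4: B = 1/(-4 - 10) = -1/14


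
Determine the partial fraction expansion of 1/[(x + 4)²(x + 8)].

Cover-up at x=-8: C = 1/(-8 + 4)² = 1/16. Cover-up at x=-4: B = 1/(-4 + 8) = 1/4. Comparing x² coeff: A = -C = -1/16
Result: (-1/16)/(x + 4) + (1/4)/(x + 4)² + (1/16)/(x + 8)


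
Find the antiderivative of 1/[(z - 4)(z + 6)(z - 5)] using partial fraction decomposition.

Cover-up: A = -1/10, B = 1/110, C = 1/11. Decomposition: (-1/10)/(z - 4) + (1/110)/(z + 6) + (1/11)/(z - 5). Integrate each term: (-1/10) ln|(z - 4)| + (1/110) ln|(z + 6)| + (1/11) ln|(z - 5)| + C


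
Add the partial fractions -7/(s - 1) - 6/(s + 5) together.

Common denominator (s - 1)(s + 5). Numerator: -7(s + 5) - 6(s - 1) = (-7s - 35) - (6s - 6) = -13s - 29
Result: (-13s - 29)/[(s - 1)(s + 5)]


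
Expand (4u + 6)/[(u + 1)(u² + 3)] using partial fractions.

At u=-1: P = (4·(-1) + 6)/((-1)² + 3) = 1/2. Q = -P = -1/2, R = 4 - (-1)·P = 9/2
Result: (1/2)/(u + 1) - ((1/2)u - 9/2)/(u² + 3)


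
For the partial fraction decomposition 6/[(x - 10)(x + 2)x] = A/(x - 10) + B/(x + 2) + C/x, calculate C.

Cover-up at x = 0: C = 6/[(0 - 10)(0 + 2)] = 6/[(-10)(2)] = -6/20 = -3/10


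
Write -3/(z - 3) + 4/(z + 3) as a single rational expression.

Common denominator (z - 3)(z + 3). Numerator: -3(z + 3) + 4(z - 3) = (-3z - 9) + (4z - 12) = z - 21
Result: (z - 21)/[(z - 3)(z + 3)]


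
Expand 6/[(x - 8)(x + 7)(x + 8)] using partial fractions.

Using cover-up method: A = 1/40, B = -2/5, C = 3/8
Result: (1/40)/(x - 8) - (2/5)/(x + 7) + (3/8)/(x + 8)


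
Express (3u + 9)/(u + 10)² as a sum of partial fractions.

(3u + 9) = P(u + 10) + Q. At u = -10: Q = 3·(-10) + 9 = -21. Coeff of u: P = 3
Result: 3/(u + 10) - 21/(u + 10)²


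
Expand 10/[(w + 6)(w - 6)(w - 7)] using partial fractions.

Using cover-up method: α = 5/78, β = -5/6, γ = 10/13
Result: (5/78)/(w + 6) - (5/6)/(w - 6) + (10/13)/(w - 7)


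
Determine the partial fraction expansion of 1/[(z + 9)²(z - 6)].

Cover-up at z=6: γ = 1/(6 + 9)² = 1/225. Cover-up at z=-9: β = 1/(-9 - 6) = -1/15. Comparing z² coeff: α = -γ = -1/225
Result: (-1/225)/(z + 9) - (1/15)/(z + 9)² + (1/225)/(z - 6)


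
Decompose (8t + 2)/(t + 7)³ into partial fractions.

(8t + 2) = P(t + 7)² + Q(t + 7) + R. At t = -7: R = 8·(-7) + 2 = -54. Coefficients: P = 0, Q = 8
Result: 8/(t + 7)² - 54/(t + 7)³


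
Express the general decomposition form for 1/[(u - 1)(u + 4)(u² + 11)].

Two linear + quadratic: P/(u - 1) + Q/(u + 4) + (Ru + S)/(u² + 11)


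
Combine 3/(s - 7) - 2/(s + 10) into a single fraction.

Common denominator (s - 7)(s + 10). Numerator: 3(s + 10) - 2(s - 7) = (3s + 30) - (2s - 14) = s + 44
Result: (s + 44)/[(s - 7)(s + 10)]


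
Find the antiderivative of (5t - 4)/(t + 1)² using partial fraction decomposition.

Decompose: A = 5, B = 5·(-1) - 4 = -9, so (5t - 4)/(t + 1)² = 5/(t + 1) - 9/(t + 1)². Integrate: ∫ A/(t + 1) dt = 5 ln|(t + 1)|; ∫ B/(t + 1)² dt = 9/(t + 1). Sum: 5 ln|(t + 1)| + 9/(t + 1) + C


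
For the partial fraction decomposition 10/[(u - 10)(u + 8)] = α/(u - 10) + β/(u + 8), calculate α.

Cover-up at u = 10: α = 10/(10 + 8) = 10/18 = 5/9


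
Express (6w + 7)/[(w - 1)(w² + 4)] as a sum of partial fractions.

At w=1: A = (6·1 + 7)/(1² + 4) = 13/5. B = -A = -13/5, C = 6 - 1·A = 17/5
Result: (13/5)/(w - 1) - ((13/5)w - 17/5)/(w² + 4)


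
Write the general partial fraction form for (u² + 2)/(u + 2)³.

Repeated linear factor (power 3): A/(u + 2) + B/(u + 2)² + C/(u + 2)³


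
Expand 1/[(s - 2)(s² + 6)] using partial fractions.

Cover-up at s = 2: A = 1/(2² + 6) = 1/10. Then B = -A = -1/10, C = -A·(0 + 2) = -1/5
Result: (1/10)/(s - 2) - ((1/10)s + 1/5)/(s² + 6)


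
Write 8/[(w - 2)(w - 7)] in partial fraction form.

8/(w - 2)(w - 7) = A/(w - 2) + B/(w - 7). A = 8/(2 - 7) = -8/5, B = 8/(7 - 2) = 8/5
Result: (-8/5)/(w - 2) + (8/5)/(w - 7)


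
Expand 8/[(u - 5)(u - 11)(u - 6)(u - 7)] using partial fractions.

Using Heaviside cover-up: (-2/3)/(u - 5) + (1/15)/(u - 11) + (8/5)/(u - 6) - 1/(u - 7)


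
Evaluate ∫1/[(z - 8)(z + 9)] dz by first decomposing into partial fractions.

Decompose: 1/[(z - 8)(z + 9)] = (1/17)/(z - 8) - (1/17)/(z + 9). Integrate each term: (1/17) ln|(z - 8)| - (1/17) ln|(z + 9)| + C


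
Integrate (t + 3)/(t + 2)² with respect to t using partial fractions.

Decompose: A = 1, B = 1·(-2) + 3 = 1, so (t + 3)/(t + 2)² = 1/(t + 2) + 1/(t + 2)². Integrate: ∫ A/(t + 2) dt = ln|(t + 2)|; ∫ B/(t + 2)² dt = -1/(t + 2). Sum: ln|(t + 2)| - 1/(t + 2) + C


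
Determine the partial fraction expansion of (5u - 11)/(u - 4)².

(5u - 11) = A(u - 4) + B. At u = 4: B = 5·4 - 11 = 9. Coeff of u: A = 5
Result: 5/(u - 4) + 9/(u - 4)²


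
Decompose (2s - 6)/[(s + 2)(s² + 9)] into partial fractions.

At s=-2: A = (2·(-2) - 6)/((-2)² + 9) = -10/13. B = -A = 10/13, C = 2 - (-2)·A = 6/13
Result: (-10/13)/(s + 2) + ((10/13)s + 6/13)/(s² + 9)


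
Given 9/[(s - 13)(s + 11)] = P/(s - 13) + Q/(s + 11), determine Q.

Cover-up at s = -11: Q = 9/(-11 - 13) = -9/24 = -3/8


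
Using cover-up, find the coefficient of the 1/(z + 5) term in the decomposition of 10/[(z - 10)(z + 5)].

Cover (z + 5), set z=-5: 10/((z - 10) at z=-5) = 10/(-15) = -2/3


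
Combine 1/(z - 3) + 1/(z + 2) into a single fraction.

Common denominator (z - 3)(z + 2). Numerator: 1(z + 2) + 1(z - 3) = (z + 2) + (z - 3) = 2z - 1
Result: (2z - 1)/[(z - 3)(z + 2)]


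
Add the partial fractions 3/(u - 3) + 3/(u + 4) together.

Common denominator (u - 3)(u + 4). Numerator: 3(u + 4) + 3(u - 3) = (3u + 12) + (3u - 9) = 6u + 3
Result: (6u + 3)/[(u - 3)(u + 4)]


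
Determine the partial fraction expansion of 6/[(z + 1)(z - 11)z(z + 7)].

Using Heaviside cover-up: (1/12)/(z + 1) + (1/396)/(z - 11) - (6/77)/z - (1/126)/(z + 7)


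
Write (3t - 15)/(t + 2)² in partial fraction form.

(3t - 15) = A(t + 2) + B. At t = -2: B = 3·(-2) - 15 = -21. Coeff of t: A = 3
Result: 3/(t + 2) - 21/(t + 2)²


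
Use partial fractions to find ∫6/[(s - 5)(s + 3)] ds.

Decompose: 6/[(s - 5)(s + 3)] = (3/4)/(s - 5) - (3/4)/(s + 3). Integrate each term: (3/4) ln|(s - 5)| - (3/4) ln|(s + 3)| + C


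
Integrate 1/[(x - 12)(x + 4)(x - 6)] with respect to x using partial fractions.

Cover-up: A = 1/96, B = 1/160, C = -1/60. Decomposition: (1/96)/(x - 12) + (1/160)/(x + 4) - (1/60)/(x - 6). Integrate each term: (1/96) ln|(x - 12)| + (1/160) ln|(x + 4)| - (1/60) ln|(x - 6)| + C


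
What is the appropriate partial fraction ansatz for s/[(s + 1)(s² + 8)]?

Linear + irreducible quadratic: A/(s + 1) + (Bs + C)/(s² + 8)


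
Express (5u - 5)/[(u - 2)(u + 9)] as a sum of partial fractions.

At u=2: A = (5·2 - 5)/(2 + 9) = 5/11. At u=-9: B = (5·(-9) - 5)/(-9 - 2) = 50/11
Result: (5/11)/(u - 2) + (50/11)/(u + 9)


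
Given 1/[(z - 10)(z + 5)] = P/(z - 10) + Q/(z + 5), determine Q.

Cover-up at z = -5: Q = 1/(-5 - 10) = -1/15


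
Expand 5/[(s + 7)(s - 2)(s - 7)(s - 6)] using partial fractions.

Using Heaviside cover-up: (-5/1638)/(s + 7) + (1/36)/(s - 2) + (1/14)/(s - 7) - (5/52)/(s - 6)


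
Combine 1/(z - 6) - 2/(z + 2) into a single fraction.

Common denominator (z - 6)(z + 2). Numerator: 1(z + 2) - 2(z - 6) = (z + 2) - (2z - 12) = -z + 14
Result: (-z + 14)/[(z - 6)(z + 2)]


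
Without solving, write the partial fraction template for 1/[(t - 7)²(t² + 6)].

Repeated linear + quadratic: α/(t - 7) + β/(t - 7)² + (γt + δ)/(t² + 6)


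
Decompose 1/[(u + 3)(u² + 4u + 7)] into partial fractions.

Cover-up at u = -3: P = 1/((-3)² + 4·(-3) + 7) = 1/4. Then Q = -P = -1/4, R = -P·(4 - 3) = -1/4
Result: (1/4)/(u + 3) - ((1/4)u + 1/4)/(u² + 4u + 7)


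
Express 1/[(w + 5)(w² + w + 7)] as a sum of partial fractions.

Cover-up at w = -5: A = 1/((-5)² + 1·(-5) + 7) = 1/27. Then B = -A = -1/27, C = -A·(1 - 5) = 4/27
Result: (1/27)/(w + 5) - ((1/27)w - 4/27)/(w² + w + 7)


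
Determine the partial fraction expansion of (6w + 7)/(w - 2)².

(6w + 7) = P(w - 2) + Q. At w = 2: Q = 6·2 + 7 = 19. Coeff of w: P = 6
Result: 6/(w - 2) + 19/(w - 2)²


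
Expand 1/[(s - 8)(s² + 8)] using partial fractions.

Cover-up at s = 8: P = 1/(8² + 8) = 1/72. Then Q = -P = -1/72, R = -P·(0 + 8) = -1/9
Result: (1/72)/(s - 8) - ((1/72)s + 1/9)/(s² + 8)


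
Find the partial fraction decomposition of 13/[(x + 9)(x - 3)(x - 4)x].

Using Heaviside cover-up: (-1/108)/(x + 9) - (13/36)/(x - 3) + (1/4)/(x - 4) + (13/108)/x


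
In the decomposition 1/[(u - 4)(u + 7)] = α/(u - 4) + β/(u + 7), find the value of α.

Cover-up at u = 4: α = 1/(4 + 7) = 1/11


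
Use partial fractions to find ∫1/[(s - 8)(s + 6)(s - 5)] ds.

Cover-up: P = 1/42, Q = 1/154, R = -1/33. Decomposition: (1/42)/(s - 8) + (1/154)/(s + 6) - (1/33)/(s - 5). Integrate each term: (1/42) ln|(s - 8)| + (1/154) ln|(s + 6)| - (1/33) ln|(s - 5)| + C


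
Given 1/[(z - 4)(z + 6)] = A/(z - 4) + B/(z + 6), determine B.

Cover-up at z = -6: B = 1/(-6 - 4) = -1/10


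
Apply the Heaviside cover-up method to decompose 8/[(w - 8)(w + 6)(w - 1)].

Cover (w - 8), w=8: A = 8/[(8 + 6)(8 - 1)] = 4/49. Cover (w + 6), w=-6: B = 8/[(-6 - 8)(-6 - 1)] = 4/49. Cover (w - 1), w=1: C = 8/[(1 - 8)(1 + 6)] = -8/49.
Result: (4/49)/(w - 8) + (4/49)/(w + 6) - (8/49)/(w - 1)


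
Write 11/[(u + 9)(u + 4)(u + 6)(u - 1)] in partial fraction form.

Using Heaviside cover-up: (-11/150)/(u + 9) - (11/50)/(u + 4) + (11/42)/(u + 6) + (11/350)/(u - 1)


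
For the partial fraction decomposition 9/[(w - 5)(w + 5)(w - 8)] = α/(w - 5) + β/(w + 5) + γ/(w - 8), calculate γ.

Cover-up at w = 8: γ = 9/[(8 - 5)(8 + 5)] = 9/[(3)(13)] = 9/39 = 3/13


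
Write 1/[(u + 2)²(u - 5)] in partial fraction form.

Cover-up at u=5: C = 1/(5 + 2)² = 1/49. Cover-up at u=-2: B = 1/(-2 - 5) = -1/7. Comparing u² coeff: A = -C = -1/49
Result: (-1/49)/(u + 2) - (1/7)/(u + 2)² + (1/49)/(u - 5)


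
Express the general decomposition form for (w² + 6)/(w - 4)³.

Repeated linear factor (power 3): A/(w - 4) + B/(w - 4)² + C/(w - 4)³


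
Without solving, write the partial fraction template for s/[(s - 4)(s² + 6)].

Linear + irreducible quadratic: P/(s - 4) + (Qs + R)/(s² + 6)


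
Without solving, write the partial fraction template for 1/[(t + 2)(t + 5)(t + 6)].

Three distinct linear factors: α/(t + 2) + β/(t + 5) + γ/(t + 6)


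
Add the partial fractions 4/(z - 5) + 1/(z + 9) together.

Common denominator (z - 5)(z + 9). Numerator: 4(z + 9) + 1(z - 5) = (4z + 36) + (z - 5) = 5z + 31
Result: (5z + 31)/[(z - 5)(z + 9)]


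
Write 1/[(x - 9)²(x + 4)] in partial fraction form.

Cover-up at x=-4: C = 1/(-4 - 9)² = 1/169. Cover-up at x=9: B = 1/(9 + 4) = 1/13. Comparing x² coeff: A = -C = -1/169
Result: (-1/169)/(x - 9) + (1/13)/(x - 9)² + (1/169)/(x + 4)


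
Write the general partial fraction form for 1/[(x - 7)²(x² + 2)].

Repeated linear + quadratic: P/(x - 7) + Q/(x - 7)² + (Rx + S)/(x² + 2)


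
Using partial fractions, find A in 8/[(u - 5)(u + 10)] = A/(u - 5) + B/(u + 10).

Cover-up at u = 5: A = 8/(5 + 10) = 8/15


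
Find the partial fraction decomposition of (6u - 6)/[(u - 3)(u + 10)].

At u=3: α = (6·3 - 6)/(3 + 10) = 12/13. At u=-10: β = (6·(-10) - 6)/(-10 - 3) = 66/13
Result: (12/13)/(u - 3) + (66/13)/(u + 10)


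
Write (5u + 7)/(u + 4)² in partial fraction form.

(5u + 7) = A(u + 4) + B. At u = -4: B = 5·(-4) + 7 = -13. Coeff of u: A = 5
Result: 5/(u + 4) - 13/(u + 4)²


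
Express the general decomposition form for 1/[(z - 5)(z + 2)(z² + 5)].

Two linear + quadratic: P/(z - 5) + Q/(z + 2) + (Rz + S)/(z² + 5)


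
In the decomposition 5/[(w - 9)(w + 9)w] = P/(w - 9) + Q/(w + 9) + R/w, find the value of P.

Cover-up at w = 9: P = 5/[(9 + 9)(9 - 0)] = 5/[(18)(9)] = 5/162


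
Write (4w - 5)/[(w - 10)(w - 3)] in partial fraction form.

At w=10: A = (4·10 - 5)/(10 - 3) = 5. At w=3: B = (4·3 - 5)/(3 - 10) = -1
Result: 5/(w - 10) - 1/(w - 3)


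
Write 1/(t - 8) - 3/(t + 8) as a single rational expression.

Common denominator (t - 8)(t + 8). Numerator: 1(t + 8) - 3(t - 8) = (t + 8) - (3t - 24) = -2t + 32
Result: (-2t + 32)/[(t - 8)(t + 8)]


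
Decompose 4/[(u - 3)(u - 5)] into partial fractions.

4/(u - 3)(u - 5) = P/(u - 3) + Q/(u - 5). P = 4/(3 - 5) = -2, Q = 4/(5 - 3) = 2
Result: -2/(u - 3) + 2/(u - 5)


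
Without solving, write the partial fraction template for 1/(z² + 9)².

Repeated quadratic factor: (αz + β)/(z² + 9) + (γz + δ)/(z² + 9)²


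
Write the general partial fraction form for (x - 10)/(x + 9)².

Repeated linear factor: A/(x + 9) + B/(x + 9)²


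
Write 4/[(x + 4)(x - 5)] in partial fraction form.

4/(x + 4)(x - 5) = P/(x + 4) + Q/(x - 5). P = 4/(-4 - 5) = -4/9, Q = 4/(5 + 4) = 4/9
Result: (-4/9)/(x + 4) + (4/9)/(x - 5)


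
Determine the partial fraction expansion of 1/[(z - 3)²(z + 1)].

Cover-up at z=-1: C = 1/(-1 - 3)² = 1/16. Cover-up at z=3: B = 1/(3 + 1) = 1/4. Comparing z² coeff: A = -C = -1/16
Result: (-1/16)/(z - 3) + (1/4)/(z - 3)² + (1/16)/(z + 1)


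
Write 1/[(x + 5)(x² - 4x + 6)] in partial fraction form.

Cover-up at x = -5: P = 1/((-5)² - 4·(-5) + 6) = 1/51. Then Q = -P = -1/51, R = -P·(-4 - 5) = 3/17
Result: (1/51)/(x + 5) - ((1/51)x - 3/17)/(x² - 4x + 6)


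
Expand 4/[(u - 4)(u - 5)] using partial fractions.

4/(u - 4)(u - 5) = P/(u - 4) + Q/(u - 5). P = 4/(4 - 5) = -4, Q = 4/(5 - 4) = 4
Result: -4/(u - 4) + 4/(u - 5)


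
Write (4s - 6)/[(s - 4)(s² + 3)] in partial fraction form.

At s=4: P = (4·4 - 6)/(4² + 3) = 10/19. Q = -P = -10/19, R = 4 - 4·P = 36/19
Result: (10/19)/(s - 4) - ((10/19)s - 36/19)/(s² + 3)


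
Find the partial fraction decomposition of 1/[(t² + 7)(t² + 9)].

Coefficient matching gives P = R = 0, Q = 1/(9-7) = 1/2, S = -Q = -1/2
Result: (1/2)/(t² + 7) - (1/2)/(t² + 9)


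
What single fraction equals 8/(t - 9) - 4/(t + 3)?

Common denominator (t - 9)(t + 3). Numerator: 8(t + 3) - 4(t - 9) = (8t + 24) - (4t - 36) = 4t + 60
Result: (4t + 60)/[(t - 9)(t + 3)]


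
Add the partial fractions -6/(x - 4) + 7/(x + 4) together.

Common denominator (x - 4)(x + 4). Numerator: -6(x + 4) + 7(x - 4) = (-6x - 24) + (7x - 28) = x - 52
Result: (x - 52)/[(x - 4)(x + 4)]


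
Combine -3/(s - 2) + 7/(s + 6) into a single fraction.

Common denominator (s - 2)(s + 6). Numerator: -3(s + 6) + 7(s - 2) = (-3s - 18) + (7s - 14) = 4s - 32
Result: (4s - 32)/[(s - 2)(s + 6)]


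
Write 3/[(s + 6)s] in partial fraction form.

3/(s + 6)s = P/(s + 6) + Q/s. P = 3/(-6 - 0) = -1/2, Q = 3/(0 + 6) = 1/2
Result: (-1/2)/(s + 6) + (1/2)/s


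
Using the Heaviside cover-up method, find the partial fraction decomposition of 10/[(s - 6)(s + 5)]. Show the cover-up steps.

Cover (s - 6): set s=6, get P = 10/(6 + 5) = 10/11. Cover (s + 5): set s=-5, get Q = 10/(-5 - 6) = -10/11.
Result: (10/11)/(s - 6) - (10/11)/(s + 5)


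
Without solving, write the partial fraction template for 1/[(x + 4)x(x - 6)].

Three distinct linear factors: A/(x + 4) + B/x + C/(x - 6)


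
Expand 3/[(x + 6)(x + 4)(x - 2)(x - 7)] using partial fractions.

Using Heaviside cover-up: (-3/208)/(x + 6) + (1/44)/(x + 4) - (1/80)/(x - 2) + (3/715)/(x - 7)


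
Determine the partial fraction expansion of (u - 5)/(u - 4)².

(u - 5) = A(u - 4) + B. At u = 4: B = 1·4 - 5 = -1. Coeff of u: A = 1
Result: 1/(u - 4) - 1/(u - 4)²


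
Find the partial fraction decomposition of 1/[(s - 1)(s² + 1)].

Cover-up at s = 1: α = 1/(1² + 1) = 1/2. Then β = -α = -1/2, γ = -α·(0 + 1) = -1/2
Result: (1/2)/(s - 1) - ((1/2)s + 1/2)/(s² + 1)


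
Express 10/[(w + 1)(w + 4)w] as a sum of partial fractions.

Using cover-up method: A = -10/3, B = 5/6, C = 5/2
Result: (-10/3)/(w + 1) + (5/6)/(w + 4) + (5/2)/w


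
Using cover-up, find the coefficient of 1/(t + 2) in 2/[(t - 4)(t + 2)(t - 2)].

Cover (t + 2), set t=-2: 2/[(-2 - 4)(-2 - 2)] = 1/12
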